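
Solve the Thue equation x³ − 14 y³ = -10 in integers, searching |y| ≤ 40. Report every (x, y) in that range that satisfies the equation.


The equation is x³ - 14y³ = -10. For fixed y, x³ = 14·y³ − 10, so a solution requires the RHS to be a perfect cube.
Strategy: iterate y from -40 to 40, compute RHS = 14·y³ − 10, and check whether it is a (positive or negative) perfect cube.
Check small values of y:
  y = 0: RHS = -10 is not a perfect cube.
  y = 1: RHS = 4 is not a perfect cube.
  y = -1: RHS = -24 is not a perfect cube.
  y = 2: RHS = 102 is not a perfect cube.
  y = -2: RHS = -122 is not a perfect cube.
  y = 3: RHS = 368 is not a perfect cube.
  y = -3: RHS = -388 is not a perfect cube.
Continuing the search up to |y| = 40 finds no solutions either.
No (x, y) in the scanned range satisfies the equation.

No integer solutions with |y| ≤ 40.


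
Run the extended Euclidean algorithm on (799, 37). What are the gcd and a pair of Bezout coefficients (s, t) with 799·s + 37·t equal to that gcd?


Euclidean algorithm on (799, 37) — divide until remainder is 0:
  799 = 21 · 37 + 22
  37 = 1 · 22 + 15
  22 = 1 · 15 + 7
  15 = 2 · 7 + 1
  7 = 7 · 1 + 0
gcd(799, 37) = 1.
Track Bezout coefficients alongside the remainders: start with r₀ = 799 = a·1 + b·0 (s = 1, t = 0) and r₁ = 37 = a·0 + b·1 (s = 0, t = 1); each new remainder r_{k+1} = r_{k-1} − q_k·r_k inherits s_{k+1} = s_{k-1} − q_k·s_k, t_{k+1} = t_{k-1} − q_k·t_k, so r_k = a·s_k + b·t_k at every step:
  q = 21: r = 22, s = 1 − 21·0 = 1, t = 0 − 21·1 = -21  (check: 799·1 + 37·(-21) = 22)
  q = 1: r = 15, s = 0 − 1·1 = -1, t = 1 − 1·(-21) = 22  (check: 799·(-1) + 37·22 = 15)
  q = 1: r = 7, s = 1 − 1·(-1) = 2, t = -21 − 1·22 = -43  (check: 799·2 + 37·(-43) = 7)
  q = 2: r = 1, s = -1 − 2·2 = -5, t = 22 − 2·(-43) = 108  (check: 799·(-5) + 37·108 = 1)
The row with r = 1 (the gcd) gives the Bezout coefficients s = -5, t = 108.
Result: 799 · (-5) + 37 · (108) = 1.

gcd(799, 37) = 1; s = -5, t = 108 (check: 799·(-5) + 37·108 = 1).


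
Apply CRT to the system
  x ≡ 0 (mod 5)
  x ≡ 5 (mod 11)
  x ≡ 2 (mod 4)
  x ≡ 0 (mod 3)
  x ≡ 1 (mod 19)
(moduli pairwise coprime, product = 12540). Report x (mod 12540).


Product of moduli M = 5 · 11 · 4 · 3 · 19 = 12540.
Merge one congruence at a time:
  Start: x ≡ 0 (mod 5).
  Combine with x ≡ 5 (mod 11); new modulus lcm = 55.
    Write x = 0 + 5·t and substitute into x ≡ 5 (mod 11): 5·t ≡ 5 − 0 = 5 (mod 11).
    The inverse of 5 mod 11 is 9 (since 5·9 = 45 = 4·11 + 1), so t ≡ 9·5 = 45 ≡ 1 (mod 11).
    Then x = 0 + 5·1 = 5, valid modulo lcm(5, 11) = 55: x ≡ 5 (mod 55).
  Combine with x ≡ 2 (mod 4); new modulus lcm = 220.
    Write x = 5 + 55·t and substitute into x ≡ 2 (mod 4): 55·t ≡ 2 − 5 = -3 (mod 4).
    Reduce coefficients mod 4: 3·t ≡ 1 (mod 4).
    The inverse of 3 mod 4 is 3 (since 3·3 = 9 = 2·4 + 1), so t ≡ 3·1 = 3 ≡ 3 (mod 4).
    Then x = 5 + 55·3 = 170, valid modulo lcm(55, 4) = 220: x ≡ 170 (mod 220).
  Combine with x ≡ 0 (mod 3); new modulus lcm = 660.
    Write x = 170 + 220·t and substitute into x ≡ 0 (mod 3): 220·t ≡ 0 − 170 = -170 (mod 3).
    Reduce coefficients mod 3: 1·t ≡ 1 (mod 3).
    So t ≡ 1 (mod 3).
    Then x = 170 + 220·1 = 390, valid modulo lcm(220, 3) = 660: x ≡ 390 (mod 660).
  Combine with x ≡ 1 (mod 19); new modulus lcm = 12540.
    Write x = 390 + 660·t and substitute into x ≡ 1 (mod 19): 660·t ≡ 1 − 390 = -389 (mod 19).
    Reduce coefficients mod 19: 14·t ≡ 10 (mod 19).
    The inverse of 14 mod 19 is 15 (since 14·15 = 210 = 11·19 + 1), so t ≡ 15·10 = 150 ≡ 17 (mod 19).
    Then x = 390 + 660·17 = 11610, valid modulo lcm(660, 19) = 12540: x ≡ 11610 (mod 12540).
Verify against each original: 11610 mod 5 = 0, 11610 mod 11 = 5, 11610 mod 4 = 2, 11610 mod 3 = 0, 11610 mod 19 = 1.

x ≡ 11610 (mod 12540).


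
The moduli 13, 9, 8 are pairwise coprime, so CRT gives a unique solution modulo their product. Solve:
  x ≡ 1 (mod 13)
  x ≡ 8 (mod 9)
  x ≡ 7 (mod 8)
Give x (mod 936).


Moduli 13, 9, 8 are pairwise coprime; by CRT there is a unique solution modulo M = 13 · 9 · 8 = 936.
Solve pairwise, accumulating the modulus:
  Start with x ≡ 1 (mod 13).
  Combine with x ≡ 8 (mod 9): since gcd(13, 9) = 1, we get a unique residue mod 117.
    Write x = 1 + 13·t and substitute into x ≡ 8 (mod 9): 13·t ≡ 8 − 1 = 7 (mod 9).
    Reduce coefficients mod 9: 4·t ≡ 7 (mod 9).
    The inverse of 4 mod 9 is 7 (since 4·7 = 28 = 3·9 + 1), so t ≡ 7·7 = 49 ≡ 4 (mod 9).
    Then x = 1 + 13·4 = 53, valid modulo lcm(13, 9) = 117: x ≡ 53 (mod 117).
  Combine with x ≡ 7 (mod 8): since gcd(117, 8) = 1, we get a unique residue mod 936.
    Write x = 53 + 117·t and substitute into x ≡ 7 (mod 8): 117·t ≡ 7 − 53 = -46 (mod 8).
    Reduce coefficients mod 8: 5·t ≡ 2 (mod 8).
    The inverse of 5 mod 8 is 5 (since 5·5 = 25 = 3·8 + 1), so t ≡ 5·2 = 10 ≡ 2 (mod 8).
    Then x = 53 + 117·2 = 287, valid modulo lcm(117, 8) = 936: x ≡ 287 (mod 936).
Verify: 287 mod 13 = 1 ✓, 287 mod 9 = 8 ✓, 287 mod 8 = 7 ✓.

x ≡ 287 (mod 936).


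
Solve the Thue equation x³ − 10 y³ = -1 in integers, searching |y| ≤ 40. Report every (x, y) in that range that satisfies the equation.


The equation is x³ - 10y³ = -1. For fixed y, x³ = 10·y³ − 1, so a solution requires the RHS to be a perfect cube.
Strategy: iterate y from -40 to 40, compute RHS = 10·y³ − 1, and check whether it is a (positive or negative) perfect cube.
Check small values of y:
  y = 0: RHS = -1 = (-1)³ ⇒ x = -1 works.
  y = 1: RHS = 9 is not a perfect cube.
  y = -1: RHS = -11 is not a perfect cube.
  y = 2: RHS = 79 is not a perfect cube.
  y = -2: RHS = -81 is not a perfect cube.
  y = 3: RHS = 269 is not a perfect cube.
  y = -3: RHS = -271 is not a perfect cube.
Continuing the search up to |y| = 40 finds no further solutions beyond those listed.
Collected solutions: (-1, 0).

Solutions (with |y| ≤ 40): (-1, 0).


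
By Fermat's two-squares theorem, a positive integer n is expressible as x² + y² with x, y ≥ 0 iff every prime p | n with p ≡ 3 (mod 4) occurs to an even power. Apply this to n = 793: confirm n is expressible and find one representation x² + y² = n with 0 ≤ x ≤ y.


Step 1: Factor n = 793 = 13 · 61.
Step 2: Check the mod-4 condition on each prime factor: 13 ≡ 1 (mod 4), exponent 1; 61 ≡ 1 (mod 4), exponent 1.
All primes ≡ 3 (mod 4) appear to even exponent (or don't appear), so by the two-squares theorem n IS expressible as a sum of two squares.
Step 3: Build a representation. Here n = 13 · 61 is a product of primes ≡ 1 (mod 4). Each prime p ≡ 1 (mod 4) is itself a sum of two squares; find a² by testing p − a² for a perfect square:
  13: 13 − 1² = 12, 13 − 2² = 9 = 3² ⇒ 13 = 2² + 3².
  61: 61 − 1² = 60, 61 − 2² = 57, 61 − 3² = 52, 61 − 4² = 45, 61 − 5² = 36 = 6² ⇒ 61 = 5² + 6².
  Combine using the Brahmagupta–Fibonacci identity (a² + b²)(c² + d²) = (ac − bd)² + (ad + bc)² = (ac + bd)² + (ad − bc)²:
  13 · 61 = 793: from (2² + 3²)(5² + 6²), take (2·5 − 3·6, 2·6 + 3·5) = (10 − 18, 12 + 15) = (-8, 27); dropping signs (only squares matter) gives (8, 27); check 8² + 27² = 64 + 729 = 793 ✓.
Step 4: Order so x ≤ y and verify: 8² + 27² = 64 + 729 = 793 = n. ✓

n = 793 = 8² + 27² (one valid representation with x ≤ y).


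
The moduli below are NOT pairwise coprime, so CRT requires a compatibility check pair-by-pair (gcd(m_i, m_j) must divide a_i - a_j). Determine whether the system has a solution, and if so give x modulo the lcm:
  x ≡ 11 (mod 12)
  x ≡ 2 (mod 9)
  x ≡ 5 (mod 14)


Moduli 12, 9, 14 are not pairwise coprime, so CRT works modulo lcm(m_i) when all pairwise compatibility conditions hold.
Pairwise compatibility: gcd(m_i, m_j) must divide a_i - a_j for every pair.
Merge one congruence at a time:
  Start: x ≡ 11 (mod 12).
  Combine with x ≡ 2 (mod 9): gcd(12, 9) = 3; 2 - 11 = -9, which IS divisible by 3, so compatible.
    Write x = 11 + 12·t and substitute into x ≡ 2 (mod 9): 12·t ≡ 2 − 11 = -9 (mod 9).
    Divide the congruence (and modulus) by g = 3: 4·t ≡ -3 (mod 3).
    Reduce coefficients mod 3: 1·t ≡ 0 (mod 3).
    So t ≡ 0 (mod 3).
    Then x = 11 + 12·0 = 11, valid modulo lcm(12, 9) = 36: x ≡ 11 (mod 36).
  Combine with x ≡ 5 (mod 14): gcd(36, 14) = 2; 5 - 11 = -6, which IS divisible by 2, so compatible.
    Write x = 11 + 36·t and substitute into x ≡ 5 (mod 14): 36·t ≡ 5 − 11 = -6 (mod 14).
    Divide the congruence (and modulus) by g = 2: 18·t ≡ -3 (mod 7).
    Reduce coefficients mod 7: 4·t ≡ 4 (mod 7).
    The inverse of 4 mod 7 is 2 (since 4·2 = 8 = 1·7 + 1), so t ≡ 2·4 = 8 ≡ 1 (mod 7).
    Then x = 11 + 36·1 = 47, valid modulo lcm(36, 14) = 252: x ≡ 47 (mod 252).
Verify: 47 mod 12 = 11, 47 mod 9 = 2, 47 mod 14 = 5.

x ≡ 47 (mod 252).


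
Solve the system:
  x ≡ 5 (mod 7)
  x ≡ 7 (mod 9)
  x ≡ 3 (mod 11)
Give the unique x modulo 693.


Moduli 7, 9, 11 are pairwise coprime; by CRT there is a unique solution modulo M = 7 · 9 · 11 = 693.
Solve pairwise, accumulating the modulus:
  Start with x ≡ 5 (mod 7).
  Combine with x ≡ 7 (mod 9): since gcd(7, 9) = 1, we get a unique residue mod 63.
    Write x = 5 + 7·t and substitute into x ≡ 7 (mod 9): 7·t ≡ 7 − 5 = 2 (mod 9).
    The inverse of 7 mod 9 is 4 (since 7·4 = 28 = 3·9 + 1), so t ≡ 4·2 = 8 ≡ 8 (mod 9).
    Then x = 5 + 7·8 = 61, valid modulo lcm(7, 9) = 63: x ≡ 61 (mod 63).
  Combine with x ≡ 3 (mod 11): since gcd(63, 11) = 1, we get a unique residue mod 693.
    Write x = 61 + 63·t and substitute into x ≡ 3 (mod 11): 63·t ≡ 3 − 61 = -58 (mod 11).
    Reduce coefficients mod 11: 8·t ≡ 8 (mod 11).
    The inverse of 8 mod 11 is 7 (since 8·7 = 56 = 5·11 + 1), so t ≡ 7·8 = 56 ≡ 1 (mod 11).
    Then x = 61 + 63·1 = 124, valid modulo lcm(63, 11) = 693: x ≡ 124 (mod 693).
Verify: 124 mod 7 = 5 ✓, 124 mod 9 = 7 ✓, 124 mod 11 = 3 ✓.

x ≡ 124 (mod 693).


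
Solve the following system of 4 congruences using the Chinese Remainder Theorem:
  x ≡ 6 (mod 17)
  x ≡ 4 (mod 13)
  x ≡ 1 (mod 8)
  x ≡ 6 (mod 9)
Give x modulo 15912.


Product of moduli M = 17 · 13 · 8 · 9 = 15912.
Merge one congruence at a time:
  Start: x ≡ 6 (mod 17).
  Combine with x ≡ 4 (mod 13); new modulus lcm = 221.
    Write x = 6 + 17·t and substitute into x ≡ 4 (mod 13): 17·t ≡ 4 − 6 = -2 (mod 13).
    Reduce coefficients mod 13: 4·t ≡ 11 (mod 13).
    The inverse of 4 mod 13 is 10 (since 4·10 = 40 = 3·13 + 1), so t ≡ 10·11 = 110 ≡ 6 (mod 13).
    Then x = 6 + 17·6 = 108, valid modulo lcm(17, 13) = 221: x ≡ 108 (mod 221).
  Combine with x ≡ 1 (mod 8); new modulus lcm = 1768.
    Write x = 108 + 221·t and substitute into x ≡ 1 (mod 8): 221·t ≡ 1 − 108 = -107 (mod 8).
    Reduce coefficients mod 8: 5·t ≡ 5 (mod 8).
    The inverse of 5 mod 8 is 5 (since 5·5 = 25 = 3·8 + 1), so t ≡ 5·5 = 25 ≡ 1 (mod 8).
    Then x = 108 + 221·1 = 329, valid modulo lcm(221, 8) = 1768: x ≡ 329 (mod 1768).
  Combine with x ≡ 6 (mod 9); new modulus lcm = 15912.
    Write x = 329 + 1768·t and substitute into x ≡ 6 (mod 9): 1768·t ≡ 6 − 329 = -323 (mod 9).
    Reduce coefficients mod 9: 4·t ≡ 1 (mod 9).
    The inverse of 4 mod 9 is 7 (since 4·7 = 28 = 3·9 + 1), so t ≡ 7·1 = 7 ≡ 7 (mod 9).
    Then x = 329 + 1768·7 = 12705, valid modulo lcm(1768, 9) = 15912: x ≡ 12705 (mod 15912).
Verify against each original: 12705 mod 17 = 6, 12705 mod 13 = 4, 12705 mod 8 = 1, 12705 mod 9 = 6.

x ≡ 12705 (mod 15912).


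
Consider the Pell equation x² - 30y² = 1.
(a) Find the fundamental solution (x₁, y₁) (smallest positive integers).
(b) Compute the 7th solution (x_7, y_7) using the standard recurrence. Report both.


Step 1: Find the fundamental solution (x₁, y₁) of x² - 30y² = 1.
  Expand √30 as a continued fraction. a₀ = ⌊√30⌋ = 5; iterate m_{k+1} = d_k·a_k − m_k, d_{k+1} = (30 − m_{k+1}²)/d_k, a_{k+1} = ⌊(a₀ + m_{k+1})/d_{k+1}⌋ (starting m₀ = 0, d₀ = 1), with convergents p_k = a_k·p_{k-1} + p_{k-2}, q_k = a_k·q_{k-1} + q_{k-2} (p₋₁ = 1, q₋₁ = 0):
  k = 0: a₀ = 5; p₀/q₀ = 5/1; p₀² − 30·q₀² = 25 − 30 = -5.
  k = 1: m = 5, d = 5, a = ⌊(5 + 5)/5⌋ = 2; p/q = (2·5 + 1)/(2·1 + 0) = 11/2; p² − 30·q² = 121 − 120 = 1.
  The first convergent with p² − 30·q² = 1 gives the fundamental solution (x₁, y₁) = (11, 2).
Step 2: Apply the recurrence (x_{n+1}, y_{n+1}) = (x₁x_n + 30y₁y_n, x₁y_n + y₁x_n) repeatedly.
  From (x_1, y_1) = (11, 2): x_2 = 11·11 + 30·2·2 = 241; y_2 = 11·2 + 2·11 = 44.
  From (x_2, y_2) = (241, 44): x_3 = 11·241 + 30·2·44 = 5291; y_3 = 11·44 + 2·241 = 966.
  From (x_3, y_3) = (5291, 966): x_4 = 11·5291 + 30·2·966 = 116161; y_4 = 11·966 + 2·5291 = 21208.
  From (x_4, y_4) = (116161, 21208): x_5 = 11·116161 + 30·2·21208 = 2550251; y_5 = 11·21208 + 2·116161 = 465610.
  From (x_5, y_5) = (2550251, 465610): x_6 = 11·2550251 + 30·2·465610 = 55989361; y_6 = 11·465610 + 2·2550251 = 10222212.
  From (x_6, y_6) = (55989361, 10222212): x_7 = 11·55989361 + 30·2·10222212 = 1229215691; y_7 = 11·10222212 + 2·55989361 = 224423054.
Step 3: Verify x_7² - 30·y_7² = 1510971215000607481 - 1510971215000607480 = 1 (should be 1). ✓

(x_1, y_1) = (11, 2); (x_7, y_7) = (1229215691, 224423054).


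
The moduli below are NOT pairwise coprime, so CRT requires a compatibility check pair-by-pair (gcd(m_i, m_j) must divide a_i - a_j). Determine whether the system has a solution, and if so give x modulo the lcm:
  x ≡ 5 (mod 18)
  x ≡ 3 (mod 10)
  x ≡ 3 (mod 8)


Moduli 18, 10, 8 are not pairwise coprime, so CRT works modulo lcm(m_i) when all pairwise compatibility conditions hold.
Pairwise compatibility: gcd(m_i, m_j) must divide a_i - a_j for every pair.
Merge one congruence at a time:
  Start: x ≡ 5 (mod 18).
  Combine with x ≡ 3 (mod 10): gcd(18, 10) = 2; 3 - 5 = -2, which IS divisible by 2, so compatible.
    Write x = 5 + 18·t and substitute into x ≡ 3 (mod 10): 18·t ≡ 3 − 5 = -2 (mod 10).
    Divide the congruence (and modulus) by g = 2: 9·t ≡ -1 (mod 5).
    Reduce coefficients mod 5: 4·t ≡ 4 (mod 5).
    The inverse of 4 mod 5 is 4 (since 4·4 = 16 = 3·5 + 1), so t ≡ 4·4 = 16 ≡ 1 (mod 5).
    Then x = 5 + 18·1 = 23, valid modulo lcm(18, 10) = 90: x ≡ 23 (mod 90).
  Combine with x ≡ 3 (mod 8): gcd(90, 8) = 2; 3 - 23 = -20, which IS divisible by 2, so compatible.
    Write x = 23 + 90·t and substitute into x ≡ 3 (mod 8): 90·t ≡ 3 − 23 = -20 (mod 8).
    Divide the congruence (and modulus) by g = 2: 45·t ≡ -10 (mod 4).
    Reduce coefficients mod 4: 1·t ≡ 2 (mod 4).
    So t ≡ 2 (mod 4).
    Then x = 23 + 90·2 = 203, valid modulo lcm(90, 8) = 360: x ≡ 203 (mod 360).
Verify: 203 mod 18 = 5, 203 mod 10 = 3, 203 mod 8 = 3.

x ≡ 203 (mod 360).


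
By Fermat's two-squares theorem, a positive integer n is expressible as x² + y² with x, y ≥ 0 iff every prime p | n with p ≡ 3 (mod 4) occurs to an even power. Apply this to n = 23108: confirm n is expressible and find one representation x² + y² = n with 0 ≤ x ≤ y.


Step 1: Factor n = 23108 = 2^2 · 53 · 109.
Step 2: Check the mod-4 condition on each prime factor: 2 = 2 (special); 53 ≡ 1 (mod 4), exponent 1; 109 ≡ 1 (mod 4), exponent 1.
All primes ≡ 3 (mod 4) appear to even exponent (or don't appear), so by the two-squares theorem n IS expressible as a sum of two squares.
Step 3: Build a representation. Group n = k² · m with k = 2 and m = 53 · 109 = 5777 (a product of primes ≡ 1 (mod 4)); a representation of m scales to one of n via (k·x)² + (k·y)² = k²(x² + y²). Each prime p ≡ 1 (mod 4) is itself a sum of two squares; find a² by testing p − a² for a perfect square:
  53: 53 − 1² = 52, 53 − 2² = 49 = 7² ⇒ 53 = 2² + 7².
  109: 109 − 1² = 108, 109 − 2² = 105, 109 − 3² = 100 = 10² ⇒ 109 = 3² + 10².
  Combine using the Brahmagupta–Fibonacci identity (a² + b²)(c² + d²) = (ac − bd)² + (ad + bc)² = (ac + bd)² + (ad − bc)²:
  53 · 109 = 5777: from (2² + 7²)(3² + 10²), take (2·3 − 7·10, 2·10 + 7·3) = (6 − 70, 20 + 21) = (-64, 41); dropping signs (only squares matter) gives (64, 41); check 64² + 41² = 4096 + 1681 = 5777 ✓.
  Scale by k = 2: (2·64, 2·41) = (128, 82).
Step 4: Order so x ≤ y and verify: 82² + 128² = 6724 + 16384 = 23108 = n. ✓

n = 23108 = 82² + 128² (one valid representation with x ≤ y).


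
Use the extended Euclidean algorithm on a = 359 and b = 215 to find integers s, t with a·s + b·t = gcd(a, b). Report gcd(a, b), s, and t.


Euclidean algorithm on (359, 215) — divide until remainder is 0:
  359 = 1 · 215 + 144
  215 = 1 · 144 + 71
  144 = 2 · 71 + 2
  71 = 35 · 2 + 1
  2 = 2 · 1 + 0
gcd(359, 215) = 1.
Track Bezout coefficients alongside the remainders: start with r₀ = 359 = a·1 + b·0 (s = 1, t = 0) and r₁ = 215 = a·0 + b·1 (s = 0, t = 1); each new remainder r_{k+1} = r_{k-1} − q_k·r_k inherits s_{k+1} = s_{k-1} − q_k·s_k, t_{k+1} = t_{k-1} − q_k·t_k, so r_k = a·s_k + b·t_k at every step:
  q = 1: r = 144, s = 1 − 1·0 = 1, t = 0 − 1·1 = -1  (check: 359·1 + 215·(-1) = 144)
  q = 1: r = 71, s = 0 − 1·1 = -1, t = 1 − 1·(-1) = 2  (check: 359·(-1) + 215·2 = 71)
  q = 2: r = 2, s = 1 − 2·(-1) = 3, t = -1 − 2·2 = -5  (check: 359·3 + 215·(-5) = 2)
  q = 35: r = 1, s = -1 − 35·3 = -106, t = 2 − 35·(-5) = 177  (check: 359·(-106) + 215·177 = 1)
The row with r = 1 (the gcd) gives the Bezout coefficients s = -106, t = 177.
Result: 359 · (-106) + 215 · (177) = 1.

gcd(359, 215) = 1; s = -106, t = 177 (check: 359·(-106) + 215·177 = 1).


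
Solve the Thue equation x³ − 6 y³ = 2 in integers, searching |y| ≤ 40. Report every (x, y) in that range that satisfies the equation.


The equation is x³ - 6y³ = 2. For fixed y, x³ = 6·y³ + 2, so a solution requires the RHS to be a perfect cube.
Strategy: iterate y from -40 to 40, compute RHS = 6·y³ + 2, and check whether it is a (positive or negative) perfect cube.
Check small values of y:
  y = 0: RHS = 2 is not a perfect cube.
  y = 1: RHS = 8 = (2)³ ⇒ x = 2 works.
  y = -1: RHS = -4 is not a perfect cube.
  y = 2: RHS = 50 is not a perfect cube.
  y = -2: RHS = -46 is not a perfect cube.
  y = 3: RHS = 164 is not a perfect cube.
  y = -3: RHS = -160 is not a perfect cube.
Continuing the search up to |y| = 40 finds no further solutions beyond those listed.
Collected solutions: (2, 1).

Solutions (with |y| ≤ 40): (2, 1).


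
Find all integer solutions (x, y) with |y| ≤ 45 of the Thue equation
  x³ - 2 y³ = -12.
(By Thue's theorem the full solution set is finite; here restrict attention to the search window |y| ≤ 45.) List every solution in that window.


The equation is x³ - 2y³ = -12. For fixed y, x³ = 2·y³ − 12, so a solution requires the RHS to be a perfect cube.
Strategy: iterate y from -45 to 45, compute RHS = 2·y³ − 12, and check whether it is a (positive or negative) perfect cube.
Check small values of y:
  y = 0: RHS = -12 is not a perfect cube.
  y = 1: RHS = -10 is not a perfect cube.
  y = -1: RHS = -14 is not a perfect cube.
  y = 2: RHS = 4 is not a perfect cube.
  y = -2: RHS = -28 is not a perfect cube.
  y = 3: RHS = 42 is not a perfect cube.
  y = -3: RHS = -66 is not a perfect cube.
Continuing the search up to |y| = 45 finds no solutions either.
No (x, y) in the scanned range satisfies the equation.

No integer solutions with |y| ≤ 45.


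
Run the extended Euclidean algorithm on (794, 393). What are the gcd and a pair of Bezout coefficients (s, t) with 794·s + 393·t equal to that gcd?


Euclidean algorithm on (794, 393) — divide until remainder is 0:
  794 = 2 · 393 + 8
  393 = 49 · 8 + 1
  8 = 8 · 1 + 0
gcd(794, 393) = 1.
Track Bezout coefficients alongside the remainders: start with r₀ = 794 = a·1 + b·0 (s = 1, t = 0) and r₁ = 393 = a·0 + b·1 (s = 0, t = 1); each new remainder r_{k+1} = r_{k-1} − q_k·r_k inherits s_{k+1} = s_{k-1} − q_k·s_k, t_{k+1} = t_{k-1} − q_k·t_k, so r_k = a·s_k + b·t_k at every step:
  q = 2: r = 8, s = 1 − 2·0 = 1, t = 0 − 2·1 = -2  (check: 794·1 + 393·(-2) = 8)
  q = 49: r = 1, s = 0 − 49·1 = -49, t = 1 − 49·(-2) = 99  (check: 794·(-49) + 393·99 = 1)
The row with r = 1 (the gcd) gives the Bezout coefficients s = -49, t = 99.
Result: 794 · (-49) + 393 · (99) = 1.

gcd(794, 393) = 1; s = -49, t = 99 (check: 794·(-49) + 393·99 = 1).


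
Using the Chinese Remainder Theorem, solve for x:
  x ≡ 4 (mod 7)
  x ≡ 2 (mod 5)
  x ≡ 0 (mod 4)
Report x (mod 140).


Moduli 7, 5, 4 are pairwise coprime; by CRT there is a unique solution modulo M = 7 · 5 · 4 = 140.
Solve pairwise, accumulating the modulus:
  Start with x ≡ 4 (mod 7).
  Combine with x ≡ 2 (mod 5): since gcd(7, 5) = 1, we get a unique residue mod 35.
    Write x = 4 + 7·t and substitute into x ≡ 2 (mod 5): 7·t ≡ 2 − 4 = -2 (mod 5).
    Reduce coefficients mod 5: 2·t ≡ 3 (mod 5).
    The inverse of 2 mod 5 is 3 (since 2·3 = 6 = 1·5 + 1), so t ≡ 3·3 = 9 ≡ 4 (mod 5).
    Then x = 4 + 7·4 = 32, valid modulo lcm(7, 5) = 35: x ≡ 32 (mod 35).
  Combine with x ≡ 0 (mod 4): since gcd(35, 4) = 1, we get a unique residue mod 140.
    Write x = 32 + 35·t and substitute into x ≡ 0 (mod 4): 35·t ≡ 0 − 32 = -32 (mod 4).
    Reduce coefficients mod 4: 3·t ≡ 0 (mod 4).
    The inverse of 3 mod 4 is 3 (since 3·3 = 9 = 2·4 + 1), so t ≡ 3·0 = 0 ≡ 0 (mod 4).
    Then x = 32 + 35·0 = 32, valid modulo lcm(35, 4) = 140: x ≡ 32 (mod 140).
Verify: 32 mod 7 = 4 ✓, 32 mod 5 = 2 ✓, 32 mod 4 = 0 ✓.

x ≡ 32 (mod 140).


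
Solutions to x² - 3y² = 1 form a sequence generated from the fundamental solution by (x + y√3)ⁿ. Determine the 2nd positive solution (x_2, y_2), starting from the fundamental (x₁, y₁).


Step 1: Find the fundamental solution (x₁, y₁) of x² - 3y² = 1.
  Expand √3 as a continued fraction. a₀ = ⌊√3⌋ = 1; iterate m_{k+1} = d_k·a_k − m_k, d_{k+1} = (3 − m_{k+1}²)/d_k, a_{k+1} = ⌊(a₀ + m_{k+1})/d_{k+1}⌋ (starting m₀ = 0, d₀ = 1), with convergents p_k = a_k·p_{k-1} + p_{k-2}, q_k = a_k·q_{k-1} + q_{k-2} (p₋₁ = 1, q₋₁ = 0):
  k = 0: a₀ = 1; p₀/q₀ = 1/1; p₀² − 3·q₀² = 1 − 3 = -2.
  k = 1: m = 1, d = 2, a = ⌊(1 + 1)/2⌋ = 1; p/q = (1·1 + 1)/(1·1 + 0) = 2/1; p² − 3·q² = 4 − 3 = 1.
  The first convergent with p² − 3·q² = 1 gives the fundamental solution (x₁, y₁) = (2, 1).
Step 2: Apply the recurrence (x_{n+1}, y_{n+1}) = (x₁x_n + 3y₁y_n, x₁y_n + y₁x_n) repeatedly.
  From (x_1, y_1) = (2, 1): x_2 = 2·2 + 3·1·1 = 7; y_2 = 2·1 + 1·2 = 4.
Step 3: Verify x_2² - 3·y_2² = 49 - 48 = 1 (should be 1). ✓

(x_1, y_1) = (2, 1); (x_2, y_2) = (7, 4).


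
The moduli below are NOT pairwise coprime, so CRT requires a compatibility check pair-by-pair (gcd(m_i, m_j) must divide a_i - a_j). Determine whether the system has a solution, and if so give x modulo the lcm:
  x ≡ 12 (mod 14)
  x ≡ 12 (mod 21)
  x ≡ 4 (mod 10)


Moduli 14, 21, 10 are not pairwise coprime, so CRT works modulo lcm(m_i) when all pairwise compatibility conditions hold.
Pairwise compatibility: gcd(m_i, m_j) must divide a_i - a_j for every pair.
Merge one congruence at a time:
  Start: x ≡ 12 (mod 14).
  Combine with x ≡ 12 (mod 21): gcd(14, 21) = 7; 12 - 12 = 0, which IS divisible by 7, so compatible.
    Write x = 12 + 14·t and substitute into x ≡ 12 (mod 21): 14·t ≡ 12 − 12 = 0 (mod 21).
    Divide the congruence (and modulus) by g = 7: 2·t ≡ 0 (mod 3).
    The inverse of 2 mod 3 is 2 (since 2·2 = 4 = 1·3 + 1), so t ≡ 2·0 = 0 ≡ 0 (mod 3).
    Then x = 12 + 14·0 = 12, valid modulo lcm(14, 21) = 42: x ≡ 12 (mod 42).
  Combine with x ≡ 4 (mod 10): gcd(42, 10) = 2; 4 - 12 = -8, which IS divisible by 2, so compatible.
    Write x = 12 + 42·t and substitute into x ≡ 4 (mod 10): 42·t ≡ 4 − 12 = -8 (mod 10).
    Divide the congruence (and modulus) by g = 2: 21·t ≡ -4 (mod 5).
    Reduce coefficients mod 5: 1·t ≡ 1 (mod 5).
    So t ≡ 1 (mod 5).
    Then x = 12 + 42·1 = 54, valid modulo lcm(42, 10) = 210: x ≡ 54 (mod 210).
Verify: 54 mod 14 = 12, 54 mod 21 = 12, 54 mod 10 = 4.

x ≡ 54 (mod 210).


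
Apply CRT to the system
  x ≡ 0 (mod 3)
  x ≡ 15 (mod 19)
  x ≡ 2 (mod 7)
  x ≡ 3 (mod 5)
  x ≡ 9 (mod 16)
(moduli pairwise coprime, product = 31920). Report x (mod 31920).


Product of moduli M = 3 · 19 · 7 · 5 · 16 = 31920.
Merge one congruence at a time:
  Start: x ≡ 0 (mod 3).
  Combine with x ≡ 15 (mod 19); new modulus lcm = 57.
    Write x = 0 + 3·t and substitute into x ≡ 15 (mod 19): 3·t ≡ 15 − 0 = 15 (mod 19).
    The inverse of 3 mod 19 is 13 (since 3·13 = 39 = 2·19 + 1), so t ≡ 13·15 = 195 ≡ 5 (mod 19).
    Then x = 0 + 3·5 = 15, valid modulo lcm(3, 19) = 57: x ≡ 15 (mod 57).
  Combine with x ≡ 2 (mod 7); new modulus lcm = 399.
    Write x = 15 + 57·t and substitute into x ≡ 2 (mod 7): 57·t ≡ 2 − 15 = -13 (mod 7).
    Reduce coefficients mod 7: 1·t ≡ 1 (mod 7).
    So t ≡ 1 (mod 7).
    Then x = 15 + 57·1 = 72, valid modulo lcm(57, 7) = 399: x ≡ 72 (mod 399).
  Combine with x ≡ 3 (mod 5); new modulus lcm = 1995.
    Write x = 72 + 399·t and substitute into x ≡ 3 (mod 5): 399·t ≡ 3 − 72 = -69 (mod 5).
    Reduce coefficients mod 5: 4·t ≡ 1 (mod 5).
    The inverse of 4 mod 5 is 4 (since 4·4 = 16 = 3·5 + 1), so t ≡ 4·1 = 4 ≡ 4 (mod 5).
    Then x = 72 + 399·4 = 1668, valid modulo lcm(399, 5) = 1995: x ≡ 1668 (mod 1995).
  Combine with x ≡ 9 (mod 16); new modulus lcm = 31920.
    Write x = 1668 + 1995·t and substitute into x ≡ 9 (mod 16): 1995·t ≡ 9 − 1668 = -1659 (mod 16).
    Reduce coefficients mod 16: 11·t ≡ 5 (mod 16).
    The inverse of 11 mod 16 is 3 (since 11·3 = 33 = 2·16 + 1), so t ≡ 3·5 = 15 ≡ 15 (mod 16).
    Then x = 1668 + 1995·15 = 31593, valid modulo lcm(1995, 16) = 31920: x ≡ 31593 (mod 31920).
Verify against each original: 31593 mod 3 = 0, 31593 mod 19 = 15, 31593 mod 7 = 2, 31593 mod 5 = 3, 31593 mod 16 = 9.

x ≡ 31593 (mod 31920).


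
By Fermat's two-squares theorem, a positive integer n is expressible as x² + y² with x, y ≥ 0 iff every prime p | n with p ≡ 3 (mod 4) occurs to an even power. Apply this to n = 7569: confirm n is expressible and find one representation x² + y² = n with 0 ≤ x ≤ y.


Step 1: Factor n = 7569 = 3^2 · 29^2.
Step 2: Check the mod-4 condition on each prime factor: 3 ≡ 3 (mod 4), exponent 2 (must be even); 29 ≡ 1 (mod 4), exponent 2.
All primes ≡ 3 (mod 4) appear to even exponent (or don't appear), so by the two-squares theorem n IS expressible as a sum of two squares.
Step 3: Build a representation. Group n = k² · m with k = 3 and m = 29 · 29 = 841 (a product of primes ≡ 1 (mod 4)); a representation of m scales to one of n via (k·x)² + (k·y)² = k²(x² + y²). Each prime p ≡ 1 (mod 4) is itself a sum of two squares; find a² by testing p − a² for a perfect square:
  29: 29 − 1² = 28, 29 − 2² = 25 = 5² ⇒ 29 = 2² + 5².
  Combine using the Brahmagupta–Fibonacci identity (a² + b²)(c² + d²) = (ac − bd)² + (ad + bc)² = (ac + bd)² + (ad − bc)²:
  29 · 29 = 841: from (2² + 5²)(2² + 5²), take (2·2 − 5·5, 2·5 + 5·2) = (4 − 25, 10 + 10) = (-21, 20); dropping signs (only squares matter) gives (21, 20); check 21² + 20² = 441 + 400 = 841 ✓.
  Scale by k = 3: (3·21, 3·20) = (63, 60).
Step 4: Order so x ≤ y and verify: 60² + 63² = 3600 + 3969 = 7569 = n. ✓

n = 7569 = 60² + 63² (one valid representation with x ≤ y).


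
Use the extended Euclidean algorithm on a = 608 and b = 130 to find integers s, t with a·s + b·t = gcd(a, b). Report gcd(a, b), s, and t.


Euclidean algorithm on (608, 130) — divide until remainder is 0:
  608 = 4 · 130 + 88
  130 = 1 · 88 + 42
  88 = 2 · 42 + 4
  42 = 10 · 4 + 2
  4 = 2 · 2 + 0
gcd(608, 130) = 2.
Track Bezout coefficients alongside the remainders: start with r₀ = 608 = a·1 + b·0 (s = 1, t = 0) and r₁ = 130 = a·0 + b·1 (s = 0, t = 1); each new remainder r_{k+1} = r_{k-1} − q_k·r_k inherits s_{k+1} = s_{k-1} − q_k·s_k, t_{k+1} = t_{k-1} − q_k·t_k, so r_k = a·s_k + b·t_k at every step:
  q = 4: r = 88, s = 1 − 4·0 = 1, t = 0 − 4·1 = -4  (check: 608·1 + 130·(-4) = 88)
  q = 1: r = 42, s = 0 − 1·1 = -1, t = 1 − 1·(-4) = 5  (check: 608·(-1) + 130·5 = 42)
  q = 2: r = 4, s = 1 − 2·(-1) = 3, t = -4 − 2·5 = -14  (check: 608·3 + 130·(-14) = 4)
  q = 10: r = 2, s = -1 − 10·3 = -31, t = 5 − 10·(-14) = 145  (check: 608·(-31) + 130·145 = 2)
The row with r = 2 (the gcd) gives the Bezout coefficients s = -31, t = 145.
Result: 608 · (-31) + 130 · (145) = 2.

gcd(608, 130) = 2; s = -31, t = 145 (check: 608·(-31) + 130·145 = 2).


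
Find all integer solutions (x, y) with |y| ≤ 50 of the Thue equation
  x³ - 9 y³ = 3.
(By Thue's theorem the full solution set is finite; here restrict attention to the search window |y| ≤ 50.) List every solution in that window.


The equation is x³ - 9y³ = 3. For fixed y, x³ = 9·y³ + 3, so a solution requires the RHS to be a perfect cube.
Strategy: iterate y from -50 to 50, compute RHS = 9·y³ + 3, and check whether it is a (positive or negative) perfect cube.
Check small values of y:
  y = 0: RHS = 3 is not a perfect cube.
  y = 1: RHS = 12 is not a perfect cube.
  y = -1: RHS = -6 is not a perfect cube.
  y = 2: RHS = 75 is not a perfect cube.
  y = -2: RHS = -69 is not a perfect cube.
  y = 3: RHS = 246 is not a perfect cube.
  y = -3: RHS = -240 is not a perfect cube.
Continuing the search up to |y| = 50 finds no solutions either.
No (x, y) in the scanned range satisfies the equation.

No integer solutions with |y| ≤ 50.


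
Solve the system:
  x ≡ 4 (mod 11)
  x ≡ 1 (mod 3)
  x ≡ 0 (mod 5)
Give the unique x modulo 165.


Moduli 11, 3, 5 are pairwise coprime; by CRT there is a unique solution modulo M = 11 · 3 · 5 = 165.
Solve pairwise, accumulating the modulus:
  Start with x ≡ 4 (mod 11).
  Combine with x ≡ 1 (mod 3): since gcd(11, 3) = 1, we get a unique residue mod 33.
    Write x = 4 + 11·t and substitute into x ≡ 1 (mod 3): 11·t ≡ 1 − 4 = -3 (mod 3).
    Reduce coefficients mod 3: 2·t ≡ 0 (mod 3).
    The inverse of 2 mod 3 is 2 (since 2·2 = 4 = 1·3 + 1), so t ≡ 2·0 = 0 ≡ 0 (mod 3).
    Then x = 4 + 11·0 = 4, valid modulo lcm(11, 3) = 33: x ≡ 4 (mod 33).
  Combine with x ≡ 0 (mod 5): since gcd(33, 5) = 1, we get a unique residue mod 165.
    Write x = 4 + 33·t and substitute into x ≡ 0 (mod 5): 33·t ≡ 0 − 4 = -4 (mod 5).
    Reduce coefficients mod 5: 3·t ≡ 1 (mod 5).
    The inverse of 3 mod 5 is 2 (since 3·2 = 6 = 1·5 + 1), so t ≡ 2·1 = 2 ≡ 2 (mod 5).
    Then x = 4 + 33·2 = 70, valid modulo lcm(33, 5) = 165: x ≡ 70 (mod 165).
Verify: 70 mod 11 = 4 ✓, 70 mod 3 = 1 ✓, 70 mod 5 = 0 ✓.

x ≡ 70 (mod 165).


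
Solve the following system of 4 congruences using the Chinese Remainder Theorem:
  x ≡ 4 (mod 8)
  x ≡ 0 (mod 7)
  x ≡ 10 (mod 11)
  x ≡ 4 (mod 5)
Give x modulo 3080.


Product of moduli M = 8 · 7 · 11 · 5 = 3080.
Merge one congruence at a time:
  Start: x ≡ 4 (mod 8).
  Combine with x ≡ 0 (mod 7); new modulus lcm = 56.
    Write x = 4 + 8·t and substitute into x ≡ 0 (mod 7): 8·t ≡ 0 − 4 = -4 (mod 7).
    Reduce coefficients mod 7: 1·t ≡ 3 (mod 7).
    So t ≡ 3 (mod 7).
    Then x = 4 + 8·3 = 28, valid modulo lcm(8, 7) = 56: x ≡ 28 (mod 56).
  Combine with x ≡ 10 (mod 11); new modulus lcm = 616.
    Write x = 28 + 56·t and substitute into x ≡ 10 (mod 11): 56·t ≡ 10 − 28 = -18 (mod 11).
    Reduce coefficients mod 11: 1·t ≡ 4 (mod 11).
    So t ≡ 4 (mod 11).
    Then x = 28 + 56·4 = 252, valid modulo lcm(56, 11) = 616: x ≡ 252 (mod 616).
  Combine with x ≡ 4 (mod 5); new modulus lcm = 3080.
    Write x = 252 + 616·t and substitute into x ≡ 4 (mod 5): 616·t ≡ 4 − 252 = -248 (mod 5).
    Reduce coefficients mod 5: 1·t ≡ 2 (mod 5).
    So t ≡ 2 (mod 5).
    Then x = 252 + 616·2 = 1484, valid modulo lcm(616, 5) = 3080: x ≡ 1484 (mod 3080).
Verify against each original: 1484 mod 8 = 4, 1484 mod 7 = 0, 1484 mod 11 = 10, 1484 mod 5 = 4.

x ≡ 1484 (mod 3080).


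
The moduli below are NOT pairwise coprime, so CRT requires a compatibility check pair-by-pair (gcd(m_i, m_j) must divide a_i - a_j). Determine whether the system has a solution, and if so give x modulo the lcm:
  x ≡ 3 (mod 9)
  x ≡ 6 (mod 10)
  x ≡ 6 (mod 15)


Moduli 9, 10, 15 are not pairwise coprime, so CRT works modulo lcm(m_i) when all pairwise compatibility conditions hold.
Pairwise compatibility: gcd(m_i, m_j) must divide a_i - a_j for every pair.
Merge one congruence at a time:
  Start: x ≡ 3 (mod 9).
  Combine with x ≡ 6 (mod 10): gcd(9, 10) = 1; 6 - 3 = 3, which IS divisible by 1, so compatible.
    Write x = 3 + 9·t and substitute into x ≡ 6 (mod 10): 9·t ≡ 6 − 3 = 3 (mod 10).
    The inverse of 9 mod 10 is 9 (since 9·9 = 81 = 8·10 + 1), so t ≡ 9·3 = 27 ≡ 7 (mod 10).
    Then x = 3 + 9·7 = 66, valid modulo lcm(9, 10) = 90: x ≡ 66 (mod 90).
  Combine with x ≡ 6 (mod 15): gcd(90, 15) = 15; 6 - 66 = -60, which IS divisible by 15, so compatible.
    Write x = 66 + 90·t and substitute into x ≡ 6 (mod 15): 90·t ≡ 6 − 66 = -60 (mod 15).
    Divide the congruence (and modulus) by g = 15: 6·t ≡ -4 (mod 1).
    Modulo 1 every t works; take t = 0.
    Then x = 66 + 90·0 = 66, valid modulo lcm(90, 15) = 90: x ≡ 66 (mod 90).
Verify: 66 mod 9 = 3, 66 mod 10 = 6, 66 mod 15 = 6.

x ≡ 66 (mod 90).


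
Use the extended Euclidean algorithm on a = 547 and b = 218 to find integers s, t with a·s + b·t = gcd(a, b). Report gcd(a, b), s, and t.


Euclidean algorithm on (547, 218) — divide until remainder is 0:
  547 = 2 · 218 + 111
  218 = 1 · 111 + 107
  111 = 1 · 107 + 4
  107 = 26 · 4 + 3
  4 = 1 · 3 + 1
  3 = 3 · 1 + 0
gcd(547, 218) = 1.
Track Bezout coefficients alongside the remainders: start with r₀ = 547 = a·1 + b·0 (s = 1, t = 0) and r₁ = 218 = a·0 + b·1 (s = 0, t = 1); each new remainder r_{k+1} = r_{k-1} − q_k·r_k inherits s_{k+1} = s_{k-1} − q_k·s_k, t_{k+1} = t_{k-1} − q_k·t_k, so r_k = a·s_k + b·t_k at every step:
  q = 2: r = 111, s = 1 − 2·0 = 1, t = 0 − 2·1 = -2  (check: 547·1 + 218·(-2) = 111)
  q = 1: r = 107, s = 0 − 1·1 = -1, t = 1 − 1·(-2) = 3  (check: 547·(-1) + 218·3 = 107)
  q = 1: r = 4, s = 1 − 1·(-1) = 2, t = -2 − 1·3 = -5  (check: 547·2 + 218·(-5) = 4)
  q = 26: r = 3, s = -1 − 26·2 = -53, t = 3 − 26·(-5) = 133  (check: 547·(-53) + 218·133 = 3)
  q = 1: r = 1, s = 2 − 1·(-53) = 55, t = -5 − 1·133 = -138  (check: 547·55 + 218·(-138) = 1)
The row with r = 1 (the gcd) gives the Bezout coefficients s = 55, t = -138.
Result: 547 · (55) + 218 · (-138) = 1.

gcd(547, 218) = 1; s = 55, t = -138 (check: 547·55 + 218·(-138) = 1).


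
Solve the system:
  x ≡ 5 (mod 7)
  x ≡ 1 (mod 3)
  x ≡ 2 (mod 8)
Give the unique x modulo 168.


Moduli 7, 3, 8 are pairwise coprime; by CRT there is a unique solution modulo M = 7 · 3 · 8 = 168.
Solve pairwise, accumulating the modulus:
  Start with x ≡ 5 (mod 7).
  Combine with x ≡ 1 (mod 3): since gcd(7, 3) = 1, we get a unique residue mod 21.
    Write x = 5 + 7·t and substitute into x ≡ 1 (mod 3): 7·t ≡ 1 − 5 = -4 (mod 3).
    Reduce coefficients mod 3: 1·t ≡ 2 (mod 3).
    So t ≡ 2 (mod 3).
    Then x = 5 + 7·2 = 19, valid modulo lcm(7, 3) = 21: x ≡ 19 (mod 21).
  Combine with x ≡ 2 (mod 8): since gcd(21, 8) = 1, we get a unique residue mod 168.
    Write x = 19 + 21·t and substitute into x ≡ 2 (mod 8): 21·t ≡ 2 − 19 = -17 (mod 8).
    Reduce coefficients mod 8: 5·t ≡ 7 (mod 8).
    The inverse of 5 mod 8 is 5 (since 5·5 = 25 = 3·8 + 1), so t ≡ 5·7 = 35 ≡ 3 (mod 8).
    Then x = 19 + 21·3 = 82, valid modulo lcm(21, 8) = 168: x ≡ 82 (mod 168).
Verify: 82 mod 7 = 5 ✓, 82 mod 3 = 1 ✓, 82 mod 8 = 2 ✓.

x ≡ 82 (mod 168).


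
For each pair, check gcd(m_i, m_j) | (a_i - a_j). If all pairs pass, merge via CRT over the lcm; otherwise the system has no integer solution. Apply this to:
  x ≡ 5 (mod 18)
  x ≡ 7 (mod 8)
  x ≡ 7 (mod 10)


Moduli 18, 8, 10 are not pairwise coprime, so CRT works modulo lcm(m_i) when all pairwise compatibility conditions hold.
Pairwise compatibility: gcd(m_i, m_j) must divide a_i - a_j for every pair.
Merge one congruence at a time:
  Start: x ≡ 5 (mod 18).
  Combine with x ≡ 7 (mod 8): gcd(18, 8) = 2; 7 - 5 = 2, which IS divisible by 2, so compatible.
    Write x = 5 + 18·t and substitute into x ≡ 7 (mod 8): 18·t ≡ 7 − 5 = 2 (mod 8).
    Divide the congruence (and modulus) by g = 2: 9·t ≡ 1 (mod 4).
    Reduce coefficients mod 4: 1·t ≡ 1 (mod 4).
    So t ≡ 1 (mod 4).
    Then x = 5 + 18·1 = 23, valid modulo lcm(18, 8) = 72: x ≡ 23 (mod 72).
  Combine with x ≡ 7 (mod 10): gcd(72, 10) = 2; 7 - 23 = -16, which IS divisible by 2, so compatible.
    Write x = 23 + 72·t and substitute into x ≡ 7 (mod 10): 72·t ≡ 7 − 23 = -16 (mod 10).
    Divide the congruence (and modulus) by g = 2: 36·t ≡ -8 (mod 5).
    Reduce coefficients mod 5: 1·t ≡ 2 (mod 5).
    So t ≡ 2 (mod 5).
    Then x = 23 + 72·2 = 167, valid modulo lcm(72, 10) = 360: x ≡ 167 (mod 360).
Verify: 167 mod 18 = 5, 167 mod 8 = 7, 167 mod 10 = 7.

x ≡ 167 (mod 360).


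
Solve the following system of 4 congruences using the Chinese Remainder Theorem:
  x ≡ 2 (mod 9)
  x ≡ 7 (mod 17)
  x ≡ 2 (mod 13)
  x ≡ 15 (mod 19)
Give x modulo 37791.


Product of moduli M = 9 · 17 · 13 · 19 = 37791.
Merge one congruence at a time:
  Start: x ≡ 2 (mod 9).
  Combine with x ≡ 7 (mod 17); new modulus lcm = 153.
    Write x = 2 + 9·t and substitute into x ≡ 7 (mod 17): 9·t ≡ 7 − 2 = 5 (mod 17).
    The inverse of 9 mod 17 is 2 (since 9·2 = 18 = 1·17 + 1), so t ≡ 2·5 = 10 ≡ 10 (mod 17).
    Then x = 2 + 9·10 = 92, valid modulo lcm(9, 17) = 153: x ≡ 92 (mod 153).
  Combine with x ≡ 2 (mod 13); new modulus lcm = 1989.
    Write x = 92 + 153·t and substitute into x ≡ 2 (mod 13): 153·t ≡ 2 − 92 = -90 (mod 13).
    Reduce coefficients mod 13: 10·t ≡ 1 (mod 13).
    The inverse of 10 mod 13 is 4 (since 10·4 = 40 = 3·13 + 1), so t ≡ 4·1 = 4 ≡ 4 (mod 13).
    Then x = 92 + 153·4 = 704, valid modulo lcm(153, 13) = 1989: x ≡ 704 (mod 1989).
  Combine with x ≡ 15 (mod 19); new modulus lcm = 37791.
    Write x = 704 + 1989·t and substitute into x ≡ 15 (mod 19): 1989·t ≡ 15 − 704 = -689 (mod 19).
    Reduce coefficients mod 19: 13·t ≡ 14 (mod 19).
    The inverse of 13 mod 19 is 3 (since 13·3 = 39 = 2·19 + 1), so t ≡ 3·14 = 42 ≡ 4 (mod 19).
    Then x = 704 + 1989·4 = 8660, valid modulo lcm(1989, 19) = 37791: x ≡ 8660 (mod 37791).
Verify against each original: 8660 mod 9 = 2, 8660 mod 17 = 7, 8660 mod 13 = 2, 8660 mod 19 = 15.

x ≡ 8660 (mod 37791).


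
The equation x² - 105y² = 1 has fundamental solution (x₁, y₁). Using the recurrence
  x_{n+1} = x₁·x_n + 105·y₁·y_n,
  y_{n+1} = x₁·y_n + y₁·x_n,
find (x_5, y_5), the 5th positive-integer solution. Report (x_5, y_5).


Step 1: Find the fundamental solution (x₁, y₁) of x² - 105y² = 1.
  Expand √105 as a continued fraction. a₀ = ⌊√105⌋ = 10; iterate m_{k+1} = d_k·a_k − m_k, d_{k+1} = (105 − m_{k+1}²)/d_k, a_{k+1} = ⌊(a₀ + m_{k+1})/d_{k+1}⌋ (starting m₀ = 0, d₀ = 1), with convergents p_k = a_k·p_{k-1} + p_{k-2}, q_k = a_k·q_{k-1} + q_{k-2} (p₋₁ = 1, q₋₁ = 0):
  k = 0: a₀ = 10; p₀/q₀ = 10/1; p₀² − 105·q₀² = 100 − 105 = -5.
  k = 1: m = 10, d = 5, a = ⌊(10 + 10)/5⌋ = 4; p/q = (4·10 + 1)/(4·1 + 0) = 41/4; p² − 105·q² = 1681 − 1680 = 1.
  The first convergent with p² − 105·q² = 1 gives the fundamental solution (x₁, y₁) = (41, 4).
Step 2: Apply the recurrence (x_{n+1}, y_{n+1}) = (x₁x_n + 105y₁y_n, x₁y_n + y₁x_n) repeatedly.
  From (x_1, y_1) = (41, 4): x_2 = 41·41 + 105·4·4 = 3361; y_2 = 41·4 + 4·41 = 328.
  From (x_2, y_2) = (3361, 328): x_3 = 41·3361 + 105·4·328 = 275561; y_3 = 41·328 + 4·3361 = 26892.
  From (x_3, y_3) = (275561, 26892): x_4 = 41·275561 + 105·4·26892 = 22592641; y_4 = 41·26892 + 4·275561 = 2204816.
  From (x_4, y_4) = (22592641, 2204816): x_5 = 41·22592641 + 105·4·2204816 = 1852321001; y_5 = 41·2204816 + 4·22592641 = 180768020.
Step 3: Verify x_5² - 105·y_5² = 3431093090745642001 - 3431093090745642000 = 1 (should be 1). ✓

(x_1, y_1) = (41, 4); (x_5, y_5) = (1852321001, 180768020).
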